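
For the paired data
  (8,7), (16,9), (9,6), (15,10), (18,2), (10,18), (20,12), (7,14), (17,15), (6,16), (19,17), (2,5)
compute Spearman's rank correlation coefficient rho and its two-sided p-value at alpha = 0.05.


Step 1: Rank x and y separately (midranks; no ties here).
rank(x): 8->4, 16->8, 9->5, 15->7, 18->10, 10->6, 20->12, 7->3, 17->9, 6->2, 19->11, 2->1
rank(y): 7->4, 9->5, 6->3, 10->6, 2->1, 18->12, 12->7, 14->8, 15->9, 16->10, 17->11, 5->2
Step 2: d_i = R_x(i) - R_y(i); compute d_i^2.
  (4-4)^2=0, (8-5)^2=9, (5-3)^2=4, (7-6)^2=1, (10-1)^2=81, (6-12)^2=36, (12-7)^2=25, (3-8)^2=25, (9-9)^2=0, (2-10)^2=64, (11-11)^2=0, (1-2)^2=1
sum(d^2) = 246.
Step 3: rho = 1 - 6*246 / (12*(12^2 - 1)) = 1 - 1476/1716 = 0.139860.
Step 4: Under H0, t = rho * sqrt((n-2)/(1-rho^2)) = 0.4467 ~ t(10).
Step 5: Two-sided p-value from the t-distribution with 10 df = 0.664633.
Step 6: alpha = 0.05. fail to reject H0.

rho = 0.1399, p = 0.664633, fail to reject H0 at alpha = 0.05.


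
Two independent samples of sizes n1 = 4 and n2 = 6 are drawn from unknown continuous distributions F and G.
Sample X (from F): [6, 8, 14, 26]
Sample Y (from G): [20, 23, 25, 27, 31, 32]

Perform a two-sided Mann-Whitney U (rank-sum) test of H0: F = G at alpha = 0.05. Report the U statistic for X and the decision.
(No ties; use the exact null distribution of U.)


Step 1: Combine and sort all 10 observations; assign midranks.
sorted (value, group): (6,X), (8,X), (14,X), (20,Y), (23,Y), (25,Y), (26,X), (27,Y), (31,Y), (32,Y)
ranks: 6->1, 8->2, 14->3, 20->4, 23->5, 25->6, 26->7, 27->8, 31->9, 32->10
Step 2: Rank sum for X: R1 = 1 + 2 + 3 + 7 = 13.
Step 3: U_X = R1 - n1(n1+1)/2 = 13 - 4*5/2 = 13 - 10 = 3.
       U_Y = n1*n2 - U_X = 24 - 3 = 21.
Step 4: No ties, so the exact null distribution of U (based on enumerating the C(10,4) = 210 equally likely rank assignments) gives the two-sided p-value.
Step 5: p-value = 0.066667; compare to alpha = 0.05. fail to reject H0.

U_X = 3, p = 0.066667, fail to reject H0 at alpha = 0.05.


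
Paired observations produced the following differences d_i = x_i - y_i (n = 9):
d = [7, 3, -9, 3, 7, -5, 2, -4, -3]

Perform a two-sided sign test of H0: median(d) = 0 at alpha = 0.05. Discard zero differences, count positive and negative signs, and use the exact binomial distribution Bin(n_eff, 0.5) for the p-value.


Step 1: Discard zero differences. Original n = 9; n_eff = number of nonzero differences = 9.
Nonzero differences (with sign): +7, +3, -9, +3, +7, -5, +2, -4, -3
Step 2: Count signs: positive = 5, negative = 4.
Step 3: Under H0: P(positive) = 0.5, so the number of positives S ~ Bin(9, 0.5).
Step 4: Two-sided exact p-value = sum of Bin(9,0.5) probabilities at or below the observed probability = 1.000000.
Step 5: alpha = 0.05. fail to reject H0.

n_eff = 9, pos = 5, neg = 4, p = 1.000000, fail to reject H0.


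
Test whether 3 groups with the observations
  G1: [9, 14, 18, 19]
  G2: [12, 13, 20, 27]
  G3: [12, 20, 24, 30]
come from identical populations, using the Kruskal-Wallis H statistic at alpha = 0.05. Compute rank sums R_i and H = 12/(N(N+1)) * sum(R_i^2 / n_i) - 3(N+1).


Step 1: Combine all N = 12 observations and assign midranks.
sorted (value, group, rank): (9,G1,1), (12,G2,2.5), (12,G3,2.5), (13,G2,4), (14,G1,5), (18,G1,6), (19,G1,7), (20,G2,8.5), (20,G3,8.5), (24,G3,10), (27,G2,11), (30,G3,12)
Step 2: Sum ranks within each group.
R_1 = 19 (n_1 = 4)
R_2 = 26 (n_2 = 4)
R_3 = 33 (n_3 = 4)
Step 3: H = 12/(N(N+1)) * sum(R_i^2/n_i) - 3(N+1)
     = 12/(12*13) * (19^2/4 + 26^2/4 + 33^2/4) - 3*13
     = 0.076923 * 531.5 - 39
     = 1.884615.
Step 4: Ties present; correction factor C = 1 - 12/(12^3 - 12) = 0.993007. Corrected H = 1.884615 / 0.993007 = 1.897887.
Step 5: Under H0, H ~ chi^2(2); p-value = 0.387150.
Step 6: alpha = 0.05. fail to reject H0.

H = 1.8979, df = 2, p = 0.387150, fail to reject H0.


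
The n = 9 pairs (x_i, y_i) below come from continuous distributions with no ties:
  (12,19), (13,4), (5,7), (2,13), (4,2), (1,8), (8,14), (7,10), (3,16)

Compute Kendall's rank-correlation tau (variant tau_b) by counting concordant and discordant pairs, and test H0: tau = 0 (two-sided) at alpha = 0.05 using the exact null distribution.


Step 1: Enumerate the 36 unordered pairs (i,j) with i<j and classify each by sign(x_j-x_i) * sign(y_j-y_i).
  (1,2):dx=+1,dy=-15->D; (1,3):dx=-7,dy=-12->C; (1,4):dx=-10,dy=-6->C; (1,5):dx=-8,dy=-17->C
  (1,6):dx=-11,dy=-11->C; (1,7):dx=-4,dy=-5->C; (1,8):dx=-5,dy=-9->C; (1,9):dx=-9,dy=-3->C
  (2,3):dx=-8,dy=+3->D; (2,4):dx=-11,dy=+9->D; (2,5):dx=-9,dy=-2->C; (2,6):dx=-12,dy=+4->D
  (2,7):dx=-5,dy=+10->D; (2,8):dx=-6,dy=+6->D; (2,9):dx=-10,dy=+12->D; (3,4):dx=-3,dy=+6->D
  (3,5):dx=-1,dy=-5->C; (3,6):dx=-4,dy=+1->D; (3,7):dx=+3,dy=+7->C; (3,8):dx=+2,dy=+3->C
  (3,9):dx=-2,dy=+9->D; (4,5):dx=+2,dy=-11->D; (4,6):dx=-1,dy=-5->C; (4,7):dx=+6,dy=+1->C
  (4,8):dx=+5,dy=-3->D; (4,9):dx=+1,dy=+3->C; (5,6):dx=-3,dy=+6->D; (5,7):dx=+4,dy=+12->C
  (5,8):dx=+3,dy=+8->C; (5,9):dx=-1,dy=+14->D; (6,7):dx=+7,dy=+6->C; (6,8):dx=+6,dy=+2->C
  (6,9):dx=+2,dy=+8->C; (7,8):dx=-1,dy=-4->C; (7,9):dx=-5,dy=+2->D; (8,9):dx=-4,dy=+6->D
Step 2: C = 20, D = 16, total pairs = 36.
Step 3: tau = (C - D)/(n(n-1)/2) = (20 - 16)/36 = 0.111111.
Step 4: Exact two-sided p-value (enumerate n! = 362880 permutations of y under H0): p = 0.761414.
Step 5: alpha = 0.05. fail to reject H0.

tau_b = 0.1111 (C=20, D=16), p = 0.761414, fail to reject H0.


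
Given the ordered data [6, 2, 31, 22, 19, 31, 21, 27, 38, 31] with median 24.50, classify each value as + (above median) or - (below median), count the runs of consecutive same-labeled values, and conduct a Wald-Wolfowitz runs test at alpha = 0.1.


Step 1: Compute median = 24.50; label A = above, B = below.
Labels in order: BBABBABAAA  (n_A = 5, n_B = 5)
Step 2: Count runs R = 6.
Step 3: Under H0 (random ordering), E[R] = 2*n_A*n_B/(n_A+n_B) + 1 = 2*5*5/10 + 1 = 6.0000.
        Var[R] = 2*n_A*n_B*(2*n_A*n_B - n_A - n_B) / ((n_A+n_B)^2 * (n_A+n_B-1)) = 2000/900 = 2.2222.
        SD[R] = 1.4907.
Step 4: R = E[R], so z = 0 with no continuity correction.
Step 5: Two-sided p-value via normal approximation = 2*(1 - Phi(|z|)) = 1.000000.
Step 6: alpha = 0.1. fail to reject H0.

R = 6, z = 0.0000, p = 1.000000, fail to reject H0.


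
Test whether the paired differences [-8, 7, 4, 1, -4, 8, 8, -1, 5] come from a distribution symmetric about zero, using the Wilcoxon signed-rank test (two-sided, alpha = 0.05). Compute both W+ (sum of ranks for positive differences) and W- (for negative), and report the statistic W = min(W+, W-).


Step 1: Drop any zero differences (none here) and take |d_i|.
|d| = [8, 7, 4, 1, 4, 8, 8, 1, 5]
Step 2: Midrank |d_i| (ties get averaged ranks).
ranks: |8|->8, |7|->6, |4|->3.5, |1|->1.5, |4|->3.5, |8|->8, |8|->8, |1|->1.5, |5|->5
Step 3: Attach original signs; sum ranks with positive sign and with negative sign.
W+ = 6 + 3.5 + 1.5 + 8 + 8 + 5 = 32
W- = 8 + 3.5 + 1.5 = 13
(Check: W+ + W- = 45 should equal n(n+1)/2 = 45.)
Step 4: Test statistic W = min(W+, W-) = 13.
Step 5: Ties in |d|, so use the tie-corrected normal approximation.
        E[W] = n(n+1)/4 = 9*10/4 = 22.5.
        Tie groups: |d|=1 (t=2), |d|=4 (t=2), |d|=8 (t=3); sum(t^3 - t) = 36.
        Var[W] = n(n+1)(2n+1)/24 - sum(t^3-t)/48 = 1710/24 - 36/48 = 70.5.
        z = (W - E[W]) / sqrt(Var[W]) = (13 - 22.5) / 8.3964 = -1.1314.
        Two-sided p = 2*Phi(z) = 0.257873.
Step 6: alpha = 0.05. fail to reject H0.

W+ = 32, W- = 13, W = min = 13, p = 0.257873, fail to reject H0.


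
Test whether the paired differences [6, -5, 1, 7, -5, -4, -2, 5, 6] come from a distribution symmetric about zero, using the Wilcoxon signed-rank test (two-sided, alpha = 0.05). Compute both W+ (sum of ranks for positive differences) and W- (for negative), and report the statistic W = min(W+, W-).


Step 1: Drop any zero differences (none here) and take |d_i|.
|d| = [6, 5, 1, 7, 5, 4, 2, 5, 6]
Step 2: Midrank |d_i| (ties get averaged ranks).
ranks: |6|->7.5, |5|->5, |1|->1, |7|->9, |5|->5, |4|->3, |2|->2, |5|->5, |6|->7.5
Step 3: Attach original signs; sum ranks with positive sign and with negative sign.
W+ = 7.5 + 1 + 9 + 5 + 7.5 = 30
W- = 5 + 5 + 3 + 2 = 15
(Check: W+ + W- = 45 should equal n(n+1)/2 = 45.)
Step 4: Test statistic W = min(W+, W-) = 15.
Step 5: Ties in |d|, so use the tie-corrected normal approximation.
        E[W] = n(n+1)/4 = 9*10/4 = 22.5.
        Tie groups: |d|=5 (t=3), |d|=6 (t=2); sum(t^3 - t) = 30.
        Var[W] = n(n+1)(2n+1)/24 - sum(t^3-t)/48 = 1710/24 - 30/48 = 70.625.
        z = (W - E[W]) / sqrt(Var[W]) = (15 - 22.5) / 8.4039 = -0.8924.
        Two-sided p = 2*Phi(z) = 0.372154.
Step 6: alpha = 0.05. fail to reject H0.

W+ = 30, W- = 15, W = min = 15, p = 0.372154, fail to reject H0.


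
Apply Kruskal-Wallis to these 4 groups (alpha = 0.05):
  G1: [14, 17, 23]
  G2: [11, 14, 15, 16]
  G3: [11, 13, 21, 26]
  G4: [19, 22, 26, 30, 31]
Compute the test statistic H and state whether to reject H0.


Step 1: Combine all N = 16 observations and assign midranks.
sorted (value, group, rank): (11,G2,1.5), (11,G3,1.5), (13,G3,3), (14,G1,4.5), (14,G2,4.5), (15,G2,6), (16,G2,7), (17,G1,8), (19,G4,9), (21,G3,10), (22,G4,11), (23,G1,12), (26,G3,13.5), (26,G4,13.5), (30,G4,15), (31,G4,16)
Step 2: Sum ranks within each group.
R_1 = 24.5 (n_1 = 3)
R_2 = 19 (n_2 = 4)
R_3 = 28 (n_3 = 4)
R_4 = 64.5 (n_4 = 5)
Step 3: H = 12/(N(N+1)) * sum(R_i^2/n_i) - 3(N+1)
     = 12/(16*17) * (24.5^2/3 + 19^2/4 + 28^2/4 + 64.5^2/5) - 3*17
     = 0.044118 * 1318.38 - 51
     = 7.163971.
Step 4: Ties present; correction factor C = 1 - 18/(16^3 - 16) = 0.995588. Corrected H = 7.163971 / 0.995588 = 7.195716.
Step 5: Under H0, H ~ chi^2(3); p-value = 0.065914.
Step 6: alpha = 0.05. fail to reject H0.

H = 7.1957, df = 3, p = 0.065914, fail to reject H0.


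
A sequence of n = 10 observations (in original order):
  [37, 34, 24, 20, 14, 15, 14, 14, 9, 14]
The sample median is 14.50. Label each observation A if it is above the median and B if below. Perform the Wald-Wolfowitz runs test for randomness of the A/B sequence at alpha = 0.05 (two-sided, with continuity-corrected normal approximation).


Step 1: Compute median = 14.50; label A = above, B = below.
Labels in order: AAAABABBBB  (n_A = 5, n_B = 5)
Step 2: Count runs R = 4.
Step 3: Under H0 (random ordering), E[R] = 2*n_A*n_B/(n_A+n_B) + 1 = 2*5*5/10 + 1 = 6.0000.
        Var[R] = 2*n_A*n_B*(2*n_A*n_B - n_A - n_B) / ((n_A+n_B)^2 * (n_A+n_B-1)) = 2000/900 = 2.2222.
        SD[R] = 1.4907.
Step 4: Continuity-corrected z = (R + 0.5 - E[R]) / SD[R] = (4 + 0.5 - 6.0000) / 1.4907 = -1.0062.
Step 5: Two-sided p-value via normal approximation = 2*(1 - Phi(|z|)) = 0.314305.
Step 6: alpha = 0.05. fail to reject H0.

R = 4, z = -1.0062, p = 0.314305, fail to reject H0.


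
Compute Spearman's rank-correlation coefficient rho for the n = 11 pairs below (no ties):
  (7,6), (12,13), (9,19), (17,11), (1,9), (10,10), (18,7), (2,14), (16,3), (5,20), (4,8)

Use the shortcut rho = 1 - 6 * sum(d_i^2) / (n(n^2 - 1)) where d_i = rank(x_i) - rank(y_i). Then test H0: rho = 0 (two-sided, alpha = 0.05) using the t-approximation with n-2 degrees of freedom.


Step 1: Rank x and y separately (midranks; no ties here).
rank(x): 7->5, 12->8, 9->6, 17->10, 1->1, 10->7, 18->11, 2->2, 16->9, 5->4, 4->3
rank(y): 6->2, 13->8, 19->10, 11->7, 9->5, 10->6, 7->3, 14->9, 3->1, 20->11, 8->4
Step 2: d_i = R_x(i) - R_y(i); compute d_i^2.
  (5-2)^2=9, (8-8)^2=0, (6-10)^2=16, (10-7)^2=9, (1-5)^2=16, (7-6)^2=1, (11-3)^2=64, (2-9)^2=49, (9-1)^2=64, (4-11)^2=49, (3-4)^2=1
sum(d^2) = 278.
Step 3: rho = 1 - 6*278 / (11*(11^2 - 1)) = 1 - 1668/1320 = -0.263636.
Step 4: Under H0, t = rho * sqrt((n-2)/(1-rho^2)) = -0.8199 ~ t(9).
Step 5: Two-sided p-value from the t-distribution with 9 df = 0.433441.
Step 6: alpha = 0.05. fail to reject H0.

rho = -0.2636, p = 0.433441, fail to reject H0 at alpha = 0.05.


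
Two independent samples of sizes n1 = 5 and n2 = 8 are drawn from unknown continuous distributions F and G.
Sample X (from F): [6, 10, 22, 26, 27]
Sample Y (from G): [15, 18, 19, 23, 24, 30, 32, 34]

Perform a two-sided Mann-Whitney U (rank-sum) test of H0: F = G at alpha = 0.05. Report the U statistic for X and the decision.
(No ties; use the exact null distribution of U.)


Step 1: Combine and sort all 13 observations; assign midranks.
sorted (value, group): (6,X), (10,X), (15,Y), (18,Y), (19,Y), (22,X), (23,Y), (24,Y), (26,X), (27,X), (30,Y), (32,Y), (34,Y)
ranks: 6->1, 10->2, 15->3, 18->4, 19->5, 22->6, 23->7, 24->8, 26->9, 27->10, 30->11, 32->12, 34->13
Step 2: Rank sum for X: R1 = 1 + 2 + 6 + 9 + 10 = 28.
Step 3: U_X = R1 - n1(n1+1)/2 = 28 - 5*6/2 = 28 - 15 = 13.
       U_Y = n1*n2 - U_X = 40 - 13 = 27.
Step 4: No ties, so the exact null distribution of U (based on enumerating the C(13,5) = 1287 equally likely rank assignments) gives the two-sided p-value.
Step 5: p-value = 0.354312; compare to alpha = 0.05. fail to reject H0.

U_X = 13, p = 0.354312, fail to reject H0 at alpha = 0.05.


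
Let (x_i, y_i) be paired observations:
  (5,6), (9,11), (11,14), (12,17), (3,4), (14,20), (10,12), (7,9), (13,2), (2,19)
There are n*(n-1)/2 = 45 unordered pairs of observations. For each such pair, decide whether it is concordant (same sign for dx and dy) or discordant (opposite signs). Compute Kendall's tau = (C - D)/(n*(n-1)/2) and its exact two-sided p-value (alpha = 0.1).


Step 1: Enumerate the 45 unordered pairs (i,j) with i<j and classify each by sign(x_j-x_i) * sign(y_j-y_i).
  (1,2):dx=+4,dy=+5->C; (1,3):dx=+6,dy=+8->C; (1,4):dx=+7,dy=+11->C; (1,5):dx=-2,dy=-2->C
  (1,6):dx=+9,dy=+14->C; (1,7):dx=+5,dy=+6->C; (1,8):dx=+2,dy=+3->C; (1,9):dx=+8,dy=-4->D
  (1,10):dx=-3,dy=+13->D; (2,3):dx=+2,dy=+3->C; (2,4):dx=+3,dy=+6->C; (2,5):dx=-6,dy=-7->C
  (2,6):dx=+5,dy=+9->C; (2,7):dx=+1,dy=+1->C; (2,8):dx=-2,dy=-2->C; (2,9):dx=+4,dy=-9->D
  (2,10):dx=-7,dy=+8->D; (3,4):dx=+1,dy=+3->C; (3,5):dx=-8,dy=-10->C; (3,6):dx=+3,dy=+6->C
  (3,7):dx=-1,dy=-2->C; (3,8):dx=-4,dy=-5->C; (3,9):dx=+2,dy=-12->D; (3,10):dx=-9,dy=+5->D
  (4,5):dx=-9,dy=-13->C; (4,6):dx=+2,dy=+3->C; (4,7):dx=-2,dy=-5->C; (4,8):dx=-5,dy=-8->C
  (4,9):dx=+1,dy=-15->D; (4,10):dx=-10,dy=+2->D; (5,6):dx=+11,dy=+16->C; (5,7):dx=+7,dy=+8->C
  (5,8):dx=+4,dy=+5->C; (5,9):dx=+10,dy=-2->D; (5,10):dx=-1,dy=+15->D; (6,7):dx=-4,dy=-8->C
  (6,8):dx=-7,dy=-11->C; (6,9):dx=-1,dy=-18->C; (6,10):dx=-12,dy=-1->C; (7,8):dx=-3,dy=-3->C
  (7,9):dx=+3,dy=-10->D; (7,10):dx=-8,dy=+7->D; (8,9):dx=+6,dy=-7->D; (8,10):dx=-5,dy=+10->D
  (9,10):dx=-11,dy=+17->D
Step 2: C = 30, D = 15, total pairs = 45.
Step 3: tau = (C - D)/(n(n-1)/2) = (30 - 15)/45 = 0.333333.
Step 4: Exact two-sided p-value (enumerate n! = 3628800 permutations of y under H0): p = 0.216373.
Step 5: alpha = 0.1. fail to reject H0.

tau_b = 0.3333 (C=30, D=15), p = 0.216373, fail to reject H0.


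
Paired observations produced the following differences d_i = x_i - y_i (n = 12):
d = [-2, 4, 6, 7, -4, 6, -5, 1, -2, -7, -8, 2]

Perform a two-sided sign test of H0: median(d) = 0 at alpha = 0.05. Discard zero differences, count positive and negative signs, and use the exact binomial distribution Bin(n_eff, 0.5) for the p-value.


Step 1: Discard zero differences. Original n = 12; n_eff = number of nonzero differences = 12.
Nonzero differences (with sign): -2, +4, +6, +7, -4, +6, -5, +1, -2, -7, -8, +2
Step 2: Count signs: positive = 6, negative = 6.
Step 3: Under H0: P(positive) = 0.5, so the number of positives S ~ Bin(12, 0.5).
Step 4: Two-sided exact p-value = sum of Bin(12,0.5) probabilities at or below the observed probability = 1.000000.
Step 5: alpha = 0.05. fail to reject H0.

n_eff = 12, pos = 6, neg = 6, p = 1.000000, fail to reject H0.


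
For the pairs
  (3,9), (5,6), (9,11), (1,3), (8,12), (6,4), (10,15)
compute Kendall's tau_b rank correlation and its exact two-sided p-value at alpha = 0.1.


Step 1: Enumerate the 21 unordered pairs (i,j) with i<j and classify each by sign(x_j-x_i) * sign(y_j-y_i).
  (1,2):dx=+2,dy=-3->D; (1,3):dx=+6,dy=+2->C; (1,4):dx=-2,dy=-6->C; (1,5):dx=+5,dy=+3->C
  (1,6):dx=+3,dy=-5->D; (1,7):dx=+7,dy=+6->C; (2,3):dx=+4,dy=+5->C; (2,4):dx=-4,dy=-3->C
  (2,5):dx=+3,dy=+6->C; (2,6):dx=+1,dy=-2->D; (2,7):dx=+5,dy=+9->C; (3,4):dx=-8,dy=-8->C
  (3,5):dx=-1,dy=+1->D; (3,6):dx=-3,dy=-7->C; (3,7):dx=+1,dy=+4->C; (4,5):dx=+7,dy=+9->C
  (4,6):dx=+5,dy=+1->C; (4,7):dx=+9,dy=+12->C; (5,6):dx=-2,dy=-8->C; (5,7):dx=+2,dy=+3->C
  (6,7):dx=+4,dy=+11->C
Step 2: C = 17, D = 4, total pairs = 21.
Step 3: tau = (C - D)/(n(n-1)/2) = (17 - 4)/21 = 0.619048.
Step 4: Exact two-sided p-value (enumerate n! = 5040 permutations of y under H0): p = 0.069048.
Step 5: alpha = 0.1. reject H0.

tau_b = 0.6190 (C=17, D=4), p = 0.069048, reject H0.


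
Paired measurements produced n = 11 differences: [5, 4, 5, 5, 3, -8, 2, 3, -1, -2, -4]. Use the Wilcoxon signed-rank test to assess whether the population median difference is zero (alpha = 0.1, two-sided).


Step 1: Drop any zero differences (none here) and take |d_i|.
|d| = [5, 4, 5, 5, 3, 8, 2, 3, 1, 2, 4]
Step 2: Midrank |d_i| (ties get averaged ranks).
ranks: |5|->9, |4|->6.5, |5|->9, |5|->9, |3|->4.5, |8|->11, |2|->2.5, |3|->4.5, |1|->1, |2|->2.5, |4|->6.5
Step 3: Attach original signs; sum ranks with positive sign and with negative sign.
W+ = 9 + 6.5 + 9 + 9 + 4.5 + 2.5 + 4.5 = 45
W- = 11 + 1 + 2.5 + 6.5 = 21
(Check: W+ + W- = 66 should equal n(n+1)/2 = 66.)
Step 4: Test statistic W = min(W+, W-) = 21.
Step 5: Ties in |d|, so use the tie-corrected normal approximation.
        E[W] = n(n+1)/4 = 11*12/4 = 33.
        Tie groups: |d|=2 (t=2), |d|=3 (t=2), |d|=4 (t=2), |d|=5 (t=3); sum(t^3 - t) = 42.
        Var[W] = n(n+1)(2n+1)/24 - sum(t^3-t)/48 = 3036/24 - 42/48 = 125.625.
        z = (W - E[W]) / sqrt(Var[W]) = (21 - 33) / 11.2083 = -1.0706.
        Two-sided p = 2*Phi(z) = 0.284332.
Step 6: alpha = 0.1. fail to reject H0.

W+ = 45, W- = 21, W = min = 21, p = 0.284332, fail to reject H0.


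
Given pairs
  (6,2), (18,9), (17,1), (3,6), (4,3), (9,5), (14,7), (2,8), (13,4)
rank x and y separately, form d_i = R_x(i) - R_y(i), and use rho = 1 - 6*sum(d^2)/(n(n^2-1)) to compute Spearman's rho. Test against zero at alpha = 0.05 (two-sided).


Step 1: Rank x and y separately (midranks; no ties here).
rank(x): 6->4, 18->9, 17->8, 3->2, 4->3, 9->5, 14->7, 2->1, 13->6
rank(y): 2->2, 9->9, 1->1, 6->6, 3->3, 5->5, 7->7, 8->8, 4->4
Step 2: d_i = R_x(i) - R_y(i); compute d_i^2.
  (4-2)^2=4, (9-9)^2=0, (8-1)^2=49, (2-6)^2=16, (3-3)^2=0, (5-5)^2=0, (7-7)^2=0, (1-8)^2=49, (6-4)^2=4
sum(d^2) = 122.
Step 3: rho = 1 - 6*122 / (9*(9^2 - 1)) = 1 - 732/720 = -0.016667.
Step 4: Under H0, t = rho * sqrt((n-2)/(1-rho^2)) = -0.0441 ~ t(7).
Step 5: Two-sided p-value from the t-distribution with 7 df = 0.966055.
Step 6: alpha = 0.05. fail to reject H0.

rho = -0.0167, p = 0.966055, fail to reject H0 at alpha = 0.05.


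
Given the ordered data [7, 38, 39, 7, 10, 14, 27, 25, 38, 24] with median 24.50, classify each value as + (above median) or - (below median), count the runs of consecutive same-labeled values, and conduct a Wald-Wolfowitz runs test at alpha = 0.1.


Step 1: Compute median = 24.50; label A = above, B = below.
Labels in order: BAABBBAAAB  (n_A = 5, n_B = 5)
Step 2: Count runs R = 5.
Step 3: Under H0 (random ordering), E[R] = 2*n_A*n_B/(n_A+n_B) + 1 = 2*5*5/10 + 1 = 6.0000.
        Var[R] = 2*n_A*n_B*(2*n_A*n_B - n_A - n_B) / ((n_A+n_B)^2 * (n_A+n_B-1)) = 2000/900 = 2.2222.
        SD[R] = 1.4907.
Step 4: Continuity-corrected z = (R + 0.5 - E[R]) / SD[R] = (5 + 0.5 - 6.0000) / 1.4907 = -0.3354.
Step 5: Two-sided p-value via normal approximation = 2*(1 - Phi(|z|)) = 0.737316.
Step 6: alpha = 0.1. fail to reject H0.

R = 5, z = -0.3354, p = 0.737316, fail to reject H0.


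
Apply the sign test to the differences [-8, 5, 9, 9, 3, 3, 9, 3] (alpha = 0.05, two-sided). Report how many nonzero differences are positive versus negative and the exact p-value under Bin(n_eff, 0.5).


Step 1: Discard zero differences. Original n = 8; n_eff = number of nonzero differences = 8.
Nonzero differences (with sign): -8, +5, +9, +9, +3, +3, +9, +3
Step 2: Count signs: positive = 7, negative = 1.
Step 3: Under H0: P(positive) = 0.5, so the number of positives S ~ Bin(8, 0.5).
Step 4: Two-sided exact p-value = sum of Bin(8,0.5) probabilities at or below the observed probability = 0.070312.
Step 5: alpha = 0.05. fail to reject H0.

n_eff = 8, pos = 7, neg = 1, p = 0.070312, fail to reject H0.


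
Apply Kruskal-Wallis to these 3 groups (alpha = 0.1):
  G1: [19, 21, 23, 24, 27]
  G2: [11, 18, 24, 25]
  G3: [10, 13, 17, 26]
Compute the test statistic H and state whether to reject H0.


Step 1: Combine all N = 13 observations and assign midranks.
sorted (value, group, rank): (10,G3,1), (11,G2,2), (13,G3,3), (17,G3,4), (18,G2,5), (19,G1,6), (21,G1,7), (23,G1,8), (24,G1,9.5), (24,G2,9.5), (25,G2,11), (26,G3,12), (27,G1,13)
Step 2: Sum ranks within each group.
R_1 = 43.5 (n_1 = 5)
R_2 = 27.5 (n_2 = 4)
R_3 = 20 (n_3 = 4)
Step 3: H = 12/(N(N+1)) * sum(R_i^2/n_i) - 3(N+1)
     = 12/(13*14) * (43.5^2/5 + 27.5^2/4 + 20^2/4) - 3*14
     = 0.065934 * 667.513 - 42
     = 2.011813.
Step 4: Ties present; correction factor C = 1 - 6/(13^3 - 13) = 0.997253. Corrected H = 2.011813 / 0.997253 = 2.017355.
Step 5: Under H0, H ~ chi^2(2); p-value = 0.364701.
Step 6: alpha = 0.1. fail to reject H0.

H = 2.0174, df = 2, p = 0.364701, fail to reject H0.


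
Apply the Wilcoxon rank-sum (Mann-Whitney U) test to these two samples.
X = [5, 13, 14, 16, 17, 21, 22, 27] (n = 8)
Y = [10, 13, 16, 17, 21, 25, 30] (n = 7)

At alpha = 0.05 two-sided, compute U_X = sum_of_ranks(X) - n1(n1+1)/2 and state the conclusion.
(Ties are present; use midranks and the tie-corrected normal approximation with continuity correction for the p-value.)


Step 1: Combine and sort all 15 observations; assign midranks.
sorted (value, group): (5,X), (10,Y), (13,X), (13,Y), (14,X), (16,X), (16,Y), (17,X), (17,Y), (21,X), (21,Y), (22,X), (25,Y), (27,X), (30,Y)
ranks: 5->1, 10->2, 13->3.5, 13->3.5, 14->5, 16->6.5, 16->6.5, 17->8.5, 17->8.5, 21->10.5, 21->10.5, 22->12, 25->13, 27->14, 30->15
Step 2: Rank sum for X: R1 = 1 + 3.5 + 5 + 6.5 + 8.5 + 10.5 + 12 + 14 = 61.
Step 3: U_X = R1 - n1(n1+1)/2 = 61 - 8*9/2 = 61 - 36 = 25.
       U_Y = n1*n2 - U_X = 56 - 25 = 31.
Step 4: Ties are present, so use the tie-corrected normal approximation (with continuity correction) for the p-value.
Step 5: p-value = 0.771543; compare to alpha = 0.05. fail to reject H0.

U_X = 25, p = 0.771543, fail to reject H0 at alpha = 0.05.


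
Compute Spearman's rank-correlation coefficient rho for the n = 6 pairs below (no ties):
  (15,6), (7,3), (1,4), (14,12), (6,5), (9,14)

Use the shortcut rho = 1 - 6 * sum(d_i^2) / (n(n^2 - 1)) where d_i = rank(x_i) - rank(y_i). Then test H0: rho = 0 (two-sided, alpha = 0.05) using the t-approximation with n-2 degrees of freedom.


Step 1: Rank x and y separately (midranks; no ties here).
rank(x): 15->6, 7->3, 1->1, 14->5, 6->2, 9->4
rank(y): 6->4, 3->1, 4->2, 12->5, 5->3, 14->6
Step 2: d_i = R_x(i) - R_y(i); compute d_i^2.
  (6-4)^2=4, (3-1)^2=4, (1-2)^2=1, (5-5)^2=0, (2-3)^2=1, (4-6)^2=4
sum(d^2) = 14.
Step 3: rho = 1 - 6*14 / (6*(6^2 - 1)) = 1 - 84/210 = 0.600000.
Step 4: Under H0, t = rho * sqrt((n-2)/(1-rho^2)) = 1.5000 ~ t(4).
Step 5: Two-sided p-value from the t-distribution with 4 df = 0.208000.
Step 6: alpha = 0.05. fail to reject H0.

rho = 0.6000, p = 0.208000, fail to reject H0 at alpha = 0.05.


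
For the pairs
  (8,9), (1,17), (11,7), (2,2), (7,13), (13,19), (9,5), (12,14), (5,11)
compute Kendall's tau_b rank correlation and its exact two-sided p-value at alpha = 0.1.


Step 1: Enumerate the 36 unordered pairs (i,j) with i<j and classify each by sign(x_j-x_i) * sign(y_j-y_i).
  (1,2):dx=-7,dy=+8->D; (1,3):dx=+3,dy=-2->D; (1,4):dx=-6,dy=-7->C; (1,5):dx=-1,dy=+4->D
  (1,6):dx=+5,dy=+10->C; (1,7):dx=+1,dy=-4->D; (1,8):dx=+4,dy=+5->C; (1,9):dx=-3,dy=+2->D
  (2,3):dx=+10,dy=-10->D; (2,4):dx=+1,dy=-15->D; (2,5):dx=+6,dy=-4->D; (2,6):dx=+12,dy=+2->C
  (2,7):dx=+8,dy=-12->D; (2,8):dx=+11,dy=-3->D; (2,9):dx=+4,dy=-6->D; (3,4):dx=-9,dy=-5->C
  (3,5):dx=-4,dy=+6->D; (3,6):dx=+2,dy=+12->C; (3,7):dx=-2,dy=-2->C; (3,8):dx=+1,dy=+7->C
  (3,9):dx=-6,dy=+4->D; (4,5):dx=+5,dy=+11->C; (4,6):dx=+11,dy=+17->C; (4,7):dx=+7,dy=+3->C
  (4,8):dx=+10,dy=+12->C; (4,9):dx=+3,dy=+9->C; (5,6):dx=+6,dy=+6->C; (5,7):dx=+2,dy=-8->D
  (5,8):dx=+5,dy=+1->C; (5,9):dx=-2,dy=-2->C; (6,7):dx=-4,dy=-14->C; (6,8):dx=-1,dy=-5->C
  (6,9):dx=-8,dy=-8->C; (7,8):dx=+3,dy=+9->C; (7,9):dx=-4,dy=+6->D; (8,9):dx=-7,dy=-3->C
Step 2: C = 21, D = 15, total pairs = 36.
Step 3: tau = (C - D)/(n(n-1)/2) = (21 - 15)/36 = 0.166667.
Step 4: Exact two-sided p-value (enumerate n! = 362880 permutations of y under H0): p = 0.612202.
Step 5: alpha = 0.1. fail to reject H0.

tau_b = 0.1667 (C=21, D=15), p = 0.612202, fail to reject H0.


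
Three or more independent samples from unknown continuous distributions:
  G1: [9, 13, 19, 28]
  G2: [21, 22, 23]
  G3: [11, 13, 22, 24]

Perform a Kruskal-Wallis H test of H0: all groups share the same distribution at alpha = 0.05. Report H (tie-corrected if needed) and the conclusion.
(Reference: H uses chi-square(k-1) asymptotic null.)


Step 1: Combine all N = 11 observations and assign midranks.
sorted (value, group, rank): (9,G1,1), (11,G3,2), (13,G1,3.5), (13,G3,3.5), (19,G1,5), (21,G2,6), (22,G2,7.5), (22,G3,7.5), (23,G2,9), (24,G3,10), (28,G1,11)
Step 2: Sum ranks within each group.
R_1 = 20.5 (n_1 = 4)
R_2 = 22.5 (n_2 = 3)
R_3 = 23 (n_3 = 4)
Step 3: H = 12/(N(N+1)) * sum(R_i^2/n_i) - 3(N+1)
     = 12/(11*12) * (20.5^2/4 + 22.5^2/3 + 23^2/4) - 3*12
     = 0.090909 * 406.062 - 36
     = 0.914773.
Step 4: Ties present; correction factor C = 1 - 12/(11^3 - 11) = 0.990909. Corrected H = 0.914773 / 0.990909 = 0.923165.
Step 5: Under H0, H ~ chi^2(2); p-value = 0.630285.
Step 6: alpha = 0.05. fail to reject H0.

H = 0.9232, df = 2, p = 0.630285, fail to reject H0.


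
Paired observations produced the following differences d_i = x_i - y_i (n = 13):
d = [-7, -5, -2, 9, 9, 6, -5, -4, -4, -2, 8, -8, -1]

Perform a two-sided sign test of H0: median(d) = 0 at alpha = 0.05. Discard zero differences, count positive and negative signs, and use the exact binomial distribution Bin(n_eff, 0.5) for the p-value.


Step 1: Discard zero differences. Original n = 13; n_eff = number of nonzero differences = 13.
Nonzero differences (with sign): -7, -5, -2, +9, +9, +6, -5, -4, -4, -2, +8, -8, -1
Step 2: Count signs: positive = 4, negative = 9.
Step 3: Under H0: P(positive) = 0.5, so the number of positives S ~ Bin(13, 0.5).
Step 4: Two-sided exact p-value = sum of Bin(13,0.5) probabilities at or below the observed probability = 0.266846.
Step 5: alpha = 0.05. fail to reject H0.

n_eff = 13, pos = 4, neg = 9, p = 0.266846, fail to reject H0.


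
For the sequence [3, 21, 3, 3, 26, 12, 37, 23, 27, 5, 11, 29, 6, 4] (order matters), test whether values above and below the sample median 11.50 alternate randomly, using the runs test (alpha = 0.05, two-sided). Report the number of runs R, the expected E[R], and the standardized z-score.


Step 1: Compute median = 11.50; label A = above, B = below.
Labels in order: BABBAAAAABBABB  (n_A = 7, n_B = 7)
Step 2: Count runs R = 7.
Step 3: Under H0 (random ordering), E[R] = 2*n_A*n_B/(n_A+n_B) + 1 = 2*7*7/14 + 1 = 8.0000.
        Var[R] = 2*n_A*n_B*(2*n_A*n_B - n_A - n_B) / ((n_A+n_B)^2 * (n_A+n_B-1)) = 8232/2548 = 3.2308.
        SD[R] = 1.7974.
Step 4: Continuity-corrected z = (R + 0.5 - E[R]) / SD[R] = (7 + 0.5 - 8.0000) / 1.7974 = -0.2782.
Step 5: Two-sided p-value via normal approximation = 2*(1 - Phi(|z|)) = 0.780879.
Step 6: alpha = 0.05. fail to reject H0.

R = 7, z = -0.2782, p = 0.780879, fail to reject H0.


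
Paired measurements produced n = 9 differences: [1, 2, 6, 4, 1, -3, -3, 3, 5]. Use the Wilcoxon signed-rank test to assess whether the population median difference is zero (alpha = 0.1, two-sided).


Step 1: Drop any zero differences (none here) and take |d_i|.
|d| = [1, 2, 6, 4, 1, 3, 3, 3, 5]
Step 2: Midrank |d_i| (ties get averaged ranks).
ranks: |1|->1.5, |2|->3, |6|->9, |4|->7, |1|->1.5, |3|->5, |3|->5, |3|->5, |5|->8
Step 3: Attach original signs; sum ranks with positive sign and with negative sign.
W+ = 1.5 + 3 + 9 + 7 + 1.5 + 5 + 8 = 35
W- = 5 + 5 = 10
(Check: W+ + W- = 45 should equal n(n+1)/2 = 45.)
Step 4: Test statistic W = min(W+, W-) = 10.
Step 5: Ties in |d|, so use the tie-corrected normal approximation.
        E[W] = n(n+1)/4 = 9*10/4 = 22.5.
        Tie groups: |d|=1 (t=2), |d|=3 (t=3); sum(t^3 - t) = 30.
        Var[W] = n(n+1)(2n+1)/24 - sum(t^3-t)/48 = 1710/24 - 30/48 = 70.625.
        z = (W - E[W]) / sqrt(Var[W]) = (10 - 22.5) / 8.4039 = -1.4874.
        Two-sided p = 2*Phi(z) = 0.136906.
Step 6: alpha = 0.1. fail to reject H0.

W+ = 35, W- = 10, W = min = 10, p = 0.136906, fail to reject H0.


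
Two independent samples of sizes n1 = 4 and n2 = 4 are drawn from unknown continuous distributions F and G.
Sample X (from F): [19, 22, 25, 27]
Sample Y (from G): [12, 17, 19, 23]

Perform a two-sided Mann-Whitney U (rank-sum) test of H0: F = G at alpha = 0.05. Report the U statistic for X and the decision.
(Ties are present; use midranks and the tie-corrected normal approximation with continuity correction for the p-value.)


Step 1: Combine and sort all 8 observations; assign midranks.
sorted (value, group): (12,Y), (17,Y), (19,X), (19,Y), (22,X), (23,Y), (25,X), (27,X)
ranks: 12->1, 17->2, 19->3.5, 19->3.5, 22->5, 23->6, 25->7, 27->8
Step 2: Rank sum for X: R1 = 3.5 + 5 + 7 + 8 = 23.5.
Step 3: U_X = R1 - n1(n1+1)/2 = 23.5 - 4*5/2 = 23.5 - 10 = 13.5.
       U_Y = n1*n2 - U_X = 16 - 13.5 = 2.5.
Step 4: Ties are present, so use the tie-corrected normal approximation (with continuity correction) for the p-value.
Step 5: p-value = 0.146489; compare to alpha = 0.05. fail to reject H0.

U_X = 13.5, p = 0.146489, fail to reject H0 at alpha = 0.05.


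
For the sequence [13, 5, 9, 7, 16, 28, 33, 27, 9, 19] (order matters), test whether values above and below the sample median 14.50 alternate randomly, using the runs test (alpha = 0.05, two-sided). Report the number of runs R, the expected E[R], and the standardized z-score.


Step 1: Compute median = 14.50; label A = above, B = below.
Labels in order: BBBBAAAABA  (n_A = 5, n_B = 5)
Step 2: Count runs R = 4.
Step 3: Under H0 (random ordering), E[R] = 2*n_A*n_B/(n_A+n_B) + 1 = 2*5*5/10 + 1 = 6.0000.
        Var[R] = 2*n_A*n_B*(2*n_A*n_B - n_A - n_B) / ((n_A+n_B)^2 * (n_A+n_B-1)) = 2000/900 = 2.2222.
        SD[R] = 1.4907.
Step 4: Continuity-corrected z = (R + 0.5 - E[R]) / SD[R] = (4 + 0.5 - 6.0000) / 1.4907 = -1.0062.
Step 5: Two-sided p-value via normal approximation = 2*(1 - Phi(|z|)) = 0.314305.
Step 6: alpha = 0.05. fail to reject H0.

R = 4, z = -1.0062, p = 0.314305, fail to reject H0.


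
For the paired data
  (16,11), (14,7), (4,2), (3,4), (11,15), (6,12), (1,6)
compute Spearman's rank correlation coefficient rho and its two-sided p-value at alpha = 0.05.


Step 1: Rank x and y separately (midranks; no ties here).
rank(x): 16->7, 14->6, 4->3, 3->2, 11->5, 6->4, 1->1
rank(y): 11->5, 7->4, 2->1, 4->2, 15->7, 12->6, 6->3
Step 2: d_i = R_x(i) - R_y(i); compute d_i^2.
  (7-5)^2=4, (6-4)^2=4, (3-1)^2=4, (2-2)^2=0, (5-7)^2=4, (4-6)^2=4, (1-3)^2=4
sum(d^2) = 24.
Step 3: rho = 1 - 6*24 / (7*(7^2 - 1)) = 1 - 144/336 = 0.571429.
Step 4: Under H0, t = rho * sqrt((n-2)/(1-rho^2)) = 1.5570 ~ t(5).
Step 5: Two-sided p-value from the t-distribution with 5 df = 0.180202.
Step 6: alpha = 0.05. fail to reject H0.

rho = 0.5714, p = 0.180202, fail to reject H0 at alpha = 0.05.


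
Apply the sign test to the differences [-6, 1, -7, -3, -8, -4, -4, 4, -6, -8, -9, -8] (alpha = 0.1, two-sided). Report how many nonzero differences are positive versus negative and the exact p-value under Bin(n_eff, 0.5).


Step 1: Discard zero differences. Original n = 12; n_eff = number of nonzero differences = 12.
Nonzero differences (with sign): -6, +1, -7, -3, -8, -4, -4, +4, -6, -8, -9, -8
Step 2: Count signs: positive = 2, negative = 10.
Step 3: Under H0: P(positive) = 0.5, so the number of positives S ~ Bin(12, 0.5).
Step 4: Two-sided exact p-value = sum of Bin(12,0.5) probabilities at or below the observed probability = 0.038574.
Step 5: alpha = 0.1. reject H0.

n_eff = 12, pos = 2, neg = 10, p = 0.038574, reject H0.


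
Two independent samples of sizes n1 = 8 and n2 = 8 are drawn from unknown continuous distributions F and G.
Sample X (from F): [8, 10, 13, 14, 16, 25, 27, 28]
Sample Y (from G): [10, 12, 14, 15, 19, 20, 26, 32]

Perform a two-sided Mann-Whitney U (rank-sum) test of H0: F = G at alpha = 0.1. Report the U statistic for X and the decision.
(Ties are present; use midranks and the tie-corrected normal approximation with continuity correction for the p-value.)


Step 1: Combine and sort all 16 observations; assign midranks.
sorted (value, group): (8,X), (10,X), (10,Y), (12,Y), (13,X), (14,X), (14,Y), (15,Y), (16,X), (19,Y), (20,Y), (25,X), (26,Y), (27,X), (28,X), (32,Y)
ranks: 8->1, 10->2.5, 10->2.5, 12->4, 13->5, 14->6.5, 14->6.5, 15->8, 16->9, 19->10, 20->11, 25->12, 26->13, 27->14, 28->15, 32->16
Step 2: Rank sum for X: R1 = 1 + 2.5 + 5 + 6.5 + 9 + 12 + 14 + 15 = 65.
Step 3: U_X = R1 - n1(n1+1)/2 = 65 - 8*9/2 = 65 - 36 = 29.
       U_Y = n1*n2 - U_X = 64 - 29 = 35.
Step 4: Ties are present, so use the tie-corrected normal approximation (with continuity correction) for the p-value.
Step 5: p-value = 0.792597; compare to alpha = 0.1. fail to reject H0.

U_X = 29, p = 0.792597, fail to reject H0 at alpha = 0.1.


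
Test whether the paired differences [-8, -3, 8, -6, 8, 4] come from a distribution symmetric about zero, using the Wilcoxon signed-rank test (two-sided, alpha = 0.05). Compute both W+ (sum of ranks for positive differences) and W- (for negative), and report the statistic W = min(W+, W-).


Step 1: Drop any zero differences (none here) and take |d_i|.
|d| = [8, 3, 8, 6, 8, 4]
Step 2: Midrank |d_i| (ties get averaged ranks).
ranks: |8|->5, |3|->1, |8|->5, |6|->3, |8|->5, |4|->2
Step 3: Attach original signs; sum ranks with positive sign and with negative sign.
W+ = 5 + 5 + 2 = 12
W- = 5 + 1 + 3 = 9
(Check: W+ + W- = 21 should equal n(n+1)/2 = 21.)
Step 4: Test statistic W = min(W+, W-) = 9.
Step 5: Ties in |d|, so use the tie-corrected normal approximation.
        E[W] = n(n+1)/4 = 6*7/4 = 10.5.
        Tie groups: |d|=8 (t=3); sum(t^3 - t) = 24.
        Var[W] = n(n+1)(2n+1)/24 - sum(t^3-t)/48 = 546/24 - 24/48 = 22.25.
        z = (W - E[W]) / sqrt(Var[W]) = (9 - 10.5) / 4.7170 = -0.3180.
        Two-sided p = 2*Phi(z) = 0.750485.
Step 6: alpha = 0.05. fail to reject H0.

W+ = 12, W- = 9, W = min = 9, p = 0.750485, fail to reject H0.


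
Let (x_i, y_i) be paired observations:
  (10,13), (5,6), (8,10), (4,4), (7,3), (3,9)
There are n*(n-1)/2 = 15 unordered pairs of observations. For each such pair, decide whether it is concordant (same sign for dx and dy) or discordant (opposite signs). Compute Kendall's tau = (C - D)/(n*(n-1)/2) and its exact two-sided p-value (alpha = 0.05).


Step 1: Enumerate the 15 unordered pairs (i,j) with i<j and classify each by sign(x_j-x_i) * sign(y_j-y_i).
  (1,2):dx=-5,dy=-7->C; (1,3):dx=-2,dy=-3->C; (1,4):dx=-6,dy=-9->C; (1,5):dx=-3,dy=-10->C
  (1,6):dx=-7,dy=-4->C; (2,3):dx=+3,dy=+4->C; (2,4):dx=-1,dy=-2->C; (2,5):dx=+2,dy=-3->D
  (2,6):dx=-2,dy=+3->D; (3,4):dx=-4,dy=-6->C; (3,5):dx=-1,dy=-7->C; (3,6):dx=-5,dy=-1->C
  (4,5):dx=+3,dy=-1->D; (4,6):dx=-1,dy=+5->D; (5,6):dx=-4,dy=+6->D
Step 2: C = 10, D = 5, total pairs = 15.
Step 3: tau = (C - D)/(n(n-1)/2) = (10 - 5)/15 = 0.333333.
Step 4: Exact two-sided p-value (enumerate n! = 720 permutations of y under H0): p = 0.469444.
Step 5: alpha = 0.05. fail to reject H0.

tau_b = 0.3333 (C=10, D=5), p = 0.469444, fail to reject H0.


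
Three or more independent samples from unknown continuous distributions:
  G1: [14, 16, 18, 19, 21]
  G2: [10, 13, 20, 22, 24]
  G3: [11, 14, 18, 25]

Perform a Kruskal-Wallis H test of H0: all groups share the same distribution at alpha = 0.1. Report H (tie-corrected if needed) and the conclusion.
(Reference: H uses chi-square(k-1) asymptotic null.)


Step 1: Combine all N = 14 observations and assign midranks.
sorted (value, group, rank): (10,G2,1), (11,G3,2), (13,G2,3), (14,G1,4.5), (14,G3,4.5), (16,G1,6), (18,G1,7.5), (18,G3,7.5), (19,G1,9), (20,G2,10), (21,G1,11), (22,G2,12), (24,G2,13), (25,G3,14)
Step 2: Sum ranks within each group.
R_1 = 38 (n_1 = 5)
R_2 = 39 (n_2 = 5)
R_3 = 28 (n_3 = 4)
Step 3: H = 12/(N(N+1)) * sum(R_i^2/n_i) - 3(N+1)
     = 12/(14*15) * (38^2/5 + 39^2/5 + 28^2/4) - 3*15
     = 0.057143 * 789 - 45
     = 0.085714.
Step 4: Ties present; correction factor C = 1 - 12/(14^3 - 14) = 0.995604. Corrected H = 0.085714 / 0.995604 = 0.086093.
Step 5: Under H0, H ~ chi^2(2); p-value = 0.957867.
Step 6: alpha = 0.1. fail to reject H0.

H = 0.0861, df = 2, p = 0.957867, fail to reject H0.


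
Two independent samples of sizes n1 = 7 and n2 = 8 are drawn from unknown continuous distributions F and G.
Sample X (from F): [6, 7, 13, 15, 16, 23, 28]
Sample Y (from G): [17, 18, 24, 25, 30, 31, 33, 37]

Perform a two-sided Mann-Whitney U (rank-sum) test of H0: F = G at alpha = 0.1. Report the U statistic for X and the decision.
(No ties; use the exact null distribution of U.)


Step 1: Combine and sort all 15 observations; assign midranks.
sorted (value, group): (6,X), (7,X), (13,X), (15,X), (16,X), (17,Y), (18,Y), (23,X), (24,Y), (25,Y), (28,X), (30,Y), (31,Y), (33,Y), (37,Y)
ranks: 6->1, 7->2, 13->3, 15->4, 16->5, 17->6, 18->7, 23->8, 24->9, 25->10, 28->11, 30->12, 31->13, 33->14, 37->15
Step 2: Rank sum for X: R1 = 1 + 2 + 3 + 4 + 5 + 8 + 11 = 34.
Step 3: U_X = R1 - n1(n1+1)/2 = 34 - 7*8/2 = 34 - 28 = 6.
       U_Y = n1*n2 - U_X = 56 - 6 = 50.
Step 4: No ties, so the exact null distribution of U (based on enumerating the C(15,7) = 6435 equally likely rank assignments) gives the two-sided p-value.
Step 5: p-value = 0.009324; compare to alpha = 0.1. reject H0.

U_X = 6, p = 0.009324, reject H0 at alpha = 0.1.


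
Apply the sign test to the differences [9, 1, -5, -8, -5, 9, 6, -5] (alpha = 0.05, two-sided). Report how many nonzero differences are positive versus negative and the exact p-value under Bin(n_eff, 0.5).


Step 1: Discard zero differences. Original n = 8; n_eff = number of nonzero differences = 8.
Nonzero differences (with sign): +9, +1, -5, -8, -5, +9, +6, -5
Step 2: Count signs: positive = 4, negative = 4.
Step 3: Under H0: P(positive) = 0.5, so the number of positives S ~ Bin(8, 0.5).
Step 4: Two-sided exact p-value = sum of Bin(8,0.5) probabilities at or below the observed probability = 1.000000.
Step 5: alpha = 0.05. fail to reject H0.

n_eff = 8, pos = 4, neg = 4, p = 1.000000, fail to reject H0.


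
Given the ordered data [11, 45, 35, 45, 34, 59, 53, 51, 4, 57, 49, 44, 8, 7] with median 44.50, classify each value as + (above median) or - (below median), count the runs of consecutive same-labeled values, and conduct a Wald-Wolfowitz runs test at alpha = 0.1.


Step 1: Compute median = 44.50; label A = above, B = below.
Labels in order: BABABAAABAABBB  (n_A = 7, n_B = 7)
Step 2: Count runs R = 9.
Step 3: Under H0 (random ordering), E[R] = 2*n_A*n_B/(n_A+n_B) + 1 = 2*7*7/14 + 1 = 8.0000.
        Var[R] = 2*n_A*n_B*(2*n_A*n_B - n_A - n_B) / ((n_A+n_B)^2 * (n_A+n_B-1)) = 8232/2548 = 3.2308.
        SD[R] = 1.7974.
Step 4: Continuity-corrected z = (R - 0.5 - E[R]) / SD[R] = (9 - 0.5 - 8.0000) / 1.7974 = 0.2782.
Step 5: Two-sided p-value via normal approximation = 2*(1 - Phi(|z|)) = 0.780879.
Step 6: alpha = 0.1. fail to reject H0.

R = 9, z = 0.2782, p = 0.780879, fail to reject H0.


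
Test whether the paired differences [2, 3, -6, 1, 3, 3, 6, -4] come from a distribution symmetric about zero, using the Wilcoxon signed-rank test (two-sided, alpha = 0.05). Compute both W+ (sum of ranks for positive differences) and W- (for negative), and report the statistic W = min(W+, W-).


Step 1: Drop any zero differences (none here) and take |d_i|.
|d| = [2, 3, 6, 1, 3, 3, 6, 4]
Step 2: Midrank |d_i| (ties get averaged ranks).
ranks: |2|->2, |3|->4, |6|->7.5, |1|->1, |3|->4, |3|->4, |6|->7.5, |4|->6
Step 3: Attach original signs; sum ranks with positive sign and with negative sign.
W+ = 2 + 4 + 1 + 4 + 4 + 7.5 = 22.5
W- = 7.5 + 6 = 13.5
(Check: W+ + W- = 36 should equal n(n+1)/2 = 36.)
Step 4: Test statistic W = min(W+, W-) = 13.5.
Step 5: Ties in |d|, so use the tie-corrected normal approximation.
        E[W] = n(n+1)/4 = 8*9/4 = 18.
        Tie groups: |d|=3 (t=3), |d|=6 (t=2); sum(t^3 - t) = 30.
        Var[W] = n(n+1)(2n+1)/24 - sum(t^3-t)/48 = 1224/24 - 30/48 = 50.375.
        z = (W - E[W]) / sqrt(Var[W]) = (13.5 - 18) / 7.0975 = -0.6340.
        Two-sided p = 2*Phi(z) = 0.526066.
Step 6: alpha = 0.05. fail to reject H0.

W+ = 22.5, W- = 13.5, W = min = 13.5, p = 0.526066, fail to reject H0.
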